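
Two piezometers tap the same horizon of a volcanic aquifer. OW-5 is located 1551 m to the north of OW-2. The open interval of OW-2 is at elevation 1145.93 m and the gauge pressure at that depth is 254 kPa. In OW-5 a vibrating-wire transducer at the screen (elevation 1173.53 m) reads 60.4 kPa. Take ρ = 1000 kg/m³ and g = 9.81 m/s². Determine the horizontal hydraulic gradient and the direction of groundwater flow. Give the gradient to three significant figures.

Pressure head at OW-2: ψ = P/(ρg) = 254×1000 / (1000 × 9.81) = 25.89 m.
Total head at OW-2: h = z + ψ = 1145.93 + 25.89 = 1171.82 m.
Pressure head at OW-5: ψ = P/(ρg) = 60.4×1000 / (1000 × 9.81) = 6.16 m.
Total head at OW-5: h = z + ψ = 1173.53 + 6.16 = 1179.69 m.
Head difference: h(OW-2) − h(OW-5) = 1171.82 − 1179.69 = -7.87 m.
Hydraulic gradient: i = |Δh| / L = 7.87 / 1551 = 0.00507.
Flow is from higher to lower head: from OW-5 toward OW-2, i.e. toward the south.

i ≈ 0.00507; groundwater flows toward the south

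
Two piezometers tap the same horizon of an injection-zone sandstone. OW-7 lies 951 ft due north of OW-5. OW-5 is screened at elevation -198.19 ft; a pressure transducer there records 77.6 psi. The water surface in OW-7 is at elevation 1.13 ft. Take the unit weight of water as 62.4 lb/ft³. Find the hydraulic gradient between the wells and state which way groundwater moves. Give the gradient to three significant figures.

i ≈ 0.0213; groundwater flows toward the south

Pressure head at OW-5: ψ = 144·P/γ = 144 × 77.6 / 62.4 = 179.08 ft.
Total head at OW-5: h = z + ψ = -198.19 + 179.08 = -19.11 ft.
Total head at OW-7: h = 1.13 ft (water level in the piezometer is the total head).
Head difference: h(OW-5) − h(OW-7) = -19.11 − 1.13 = -20.24 ft.
Hydraulic gradient: i = |Δh| / L = 20.24 / 951 = 0.0213.
Flow is from higher to lower head: from OW-7 toward OW-5, i.e. toward the south.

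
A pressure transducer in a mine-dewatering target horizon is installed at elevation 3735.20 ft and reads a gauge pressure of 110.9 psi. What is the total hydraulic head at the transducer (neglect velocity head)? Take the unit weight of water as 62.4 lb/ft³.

h ≈ 3991.12 ft

ψ = 144·P/γ = 144 × 110.9 / 62.4 = 255.92 ft.
h = z + ψ = 3735.20 + 255.92 = 3991.12 ft.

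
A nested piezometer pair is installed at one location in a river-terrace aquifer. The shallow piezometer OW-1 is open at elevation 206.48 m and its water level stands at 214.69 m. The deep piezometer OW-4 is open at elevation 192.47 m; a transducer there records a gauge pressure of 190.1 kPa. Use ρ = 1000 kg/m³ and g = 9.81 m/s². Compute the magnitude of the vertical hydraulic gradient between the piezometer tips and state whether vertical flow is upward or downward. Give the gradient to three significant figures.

|i_v| ≈ 0.203; vertical flow is downward

Total head at OW-1: h = 214.69 m (water level in the standpipe).
Pressure head at OW-4: ψ = P/(ρg) = 190.1×1000 / (1000 × 9.81) = 19.38 m.
Total head at OW-4: h = z + ψ = 192.47 + 19.38 = 211.85 m.
Δh = h(OW-1) − h(OW-4) = 214.69 − 211.85 = 2.84 m.
Vertical separation Δz = 206.48 − 192.47 = 14.01 m.
|i_v| = |Δh| / Δz = 2.84 / 14.01 = 0.203.
Head is higher in the shallow piezometer, so vertical flow is downward (recharge condition).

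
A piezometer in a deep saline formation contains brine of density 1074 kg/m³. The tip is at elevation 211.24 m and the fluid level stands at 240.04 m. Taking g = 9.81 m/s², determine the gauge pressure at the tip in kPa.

P ≈ 303 kPa

Pressure head ψ = h − z = 240.04 − 211.24 = 28.80 m.
P = ρgψ = 1074 × 9.81 × 28.80 = 303435 Pa ≈ 303 kPa.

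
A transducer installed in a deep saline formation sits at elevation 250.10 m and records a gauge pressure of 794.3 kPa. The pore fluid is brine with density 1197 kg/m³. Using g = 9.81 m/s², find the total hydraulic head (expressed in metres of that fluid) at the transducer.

ψ = P/(ρg) = 794.3×1000 / (1197 × 9.81) = 67.64 m.
h = z + ψ = 250.10 + 67.64 = 317.74 m.

h ≈ 317.74 m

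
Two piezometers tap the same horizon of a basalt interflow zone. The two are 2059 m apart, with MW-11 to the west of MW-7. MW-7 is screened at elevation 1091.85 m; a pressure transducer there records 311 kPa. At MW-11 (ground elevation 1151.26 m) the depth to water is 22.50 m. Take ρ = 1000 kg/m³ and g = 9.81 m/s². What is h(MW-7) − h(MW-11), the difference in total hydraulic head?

Pressure head at MW-7: ψ = P/(ρg) = 311×1000 / (1000 × 9.81) = 31.70 m.
Total head at MW-7: h = z + ψ = 1091.85 + 31.70 = 1123.55 m.
Total head at MW-11: h = 1151.26 − 22.50 = 1128.76 m.
Head difference: h(MW-7) − h(MW-11) = 1123.55 − 1128.76 = -5.21 m.

Δh ≈ -5.21 m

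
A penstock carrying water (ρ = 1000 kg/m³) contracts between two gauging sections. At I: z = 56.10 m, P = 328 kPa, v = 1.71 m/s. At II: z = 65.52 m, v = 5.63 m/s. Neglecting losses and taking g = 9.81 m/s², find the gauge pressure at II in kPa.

Pressure head at I: ψ₁ = P₁/(ρg) = 328×1000 / (1000 × 9.81) = 33.44 m.
Velocity heads: v₁²/2g = 1.71²/19.62 = 0.149 m; v₂²/2g = 5.63²/19.62 = 1.616 m.
Total head H = z₁ + ψ₁ + v₁²/2g = 56.10 + 33.44 + 0.149 = 89.69 m.
ψ₂ = H − z₂ − v₂²/2g = 89.69 − 65.52 − 1.616 = 22.55 m.
P₂ = ρgψ₂ = 1000 × 9.81 × 22.55 ≈ 221 kPa.

P₂ ≈ 221 kPa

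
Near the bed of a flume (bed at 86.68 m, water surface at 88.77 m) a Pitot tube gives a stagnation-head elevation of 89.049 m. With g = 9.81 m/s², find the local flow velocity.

Near the bed, under hydrostatic conditions, the piezometric head (z + ψ) equals the free-surface elevation, 88.77 m.
Velocity head = total − piezometric = 89.049 − 88.77 = 0.279 m.
v = √(2g·h_v) = √(2 × 9.81 × 0.279) = 2.34 m/s.

v ≈ 2.34 m/s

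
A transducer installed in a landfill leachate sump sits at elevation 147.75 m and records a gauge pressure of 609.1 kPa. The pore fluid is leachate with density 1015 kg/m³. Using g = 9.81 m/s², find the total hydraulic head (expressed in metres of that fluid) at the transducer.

h ≈ 208.92 m

ψ = P/(ρg) = 609.1×1000 / (1015 × 9.81) = 61.17 m.
h = z + ψ = 147.75 + 61.17 = 208.92 m.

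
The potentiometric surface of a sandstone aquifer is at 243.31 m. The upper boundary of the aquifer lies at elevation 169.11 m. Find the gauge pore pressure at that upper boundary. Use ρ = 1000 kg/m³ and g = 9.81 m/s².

P ≈ 728 kPa

Pressure head at the aquifer top: ψ = h − z = 243.31 − 169.11 = 74.20 m.
P = ρgψ = 1000 × 9.81 × 74.20 = 727902 Pa ≈ 728 kPa.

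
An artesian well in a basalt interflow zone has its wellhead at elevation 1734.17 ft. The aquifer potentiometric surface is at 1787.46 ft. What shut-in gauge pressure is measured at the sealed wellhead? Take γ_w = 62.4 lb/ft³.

Head above the cap: Δh = 1787.46 − 1734.17 = 53.29 ft.
P = γΔh/144 = 62.4 × 53.29 / 144 = 23.1 psi.

P ≈ 23.1 psi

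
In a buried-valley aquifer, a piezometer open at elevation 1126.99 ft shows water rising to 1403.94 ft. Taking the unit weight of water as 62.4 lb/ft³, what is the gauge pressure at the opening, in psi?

P ≈ 120 psi

Pressure head ψ = h − z = 1403.94 − 1126.99 = 276.95 ft.
P = γ·ψ / 144 = 62.4 × 276.95 / 144 = 120 psi.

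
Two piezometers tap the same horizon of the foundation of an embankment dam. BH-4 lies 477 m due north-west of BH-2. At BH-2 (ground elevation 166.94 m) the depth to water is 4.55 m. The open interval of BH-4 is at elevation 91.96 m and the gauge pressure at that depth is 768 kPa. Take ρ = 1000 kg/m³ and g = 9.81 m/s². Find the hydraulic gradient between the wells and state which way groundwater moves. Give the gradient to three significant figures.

Total head at BH-2: h = 166.94 − 4.55 = 162.39 m.
Pressure head at BH-4: ψ = P/(ρg) = 768×1000 / (1000 × 9.81) = 78.29 m.
Total head at BH-4: h = z + ψ = 91.96 + 78.29 = 170.25 m.
Head difference: h(BH-2) − h(BH-4) = 162.39 − 170.25 = -7.86 m.
Hydraulic gradient: i = |Δh| / L = 7.86 / 477 = 0.0165.
Flow is from higher to lower head: from BH-4 toward BH-2, i.e. toward the south-east.

i ≈ 0.0165; groundwater flows toward the south-east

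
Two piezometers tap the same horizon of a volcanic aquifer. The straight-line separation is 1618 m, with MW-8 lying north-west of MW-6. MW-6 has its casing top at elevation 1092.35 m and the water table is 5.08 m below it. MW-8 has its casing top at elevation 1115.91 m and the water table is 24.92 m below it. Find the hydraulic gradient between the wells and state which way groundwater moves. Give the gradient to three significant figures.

Total head at MW-6: h = 1092.35 − 5.08 = 1087.27 m.
Total head at MW-8: h = 1115.91 − 24.92 = 1090.99 m.
Head difference: h(MW-6) − h(MW-8) = 1087.27 − 1090.99 = -3.72 m.
Hydraulic gradient: i = |Δh| / L = 3.72 / 1618 = 0.00230.
Flow is from higher to lower head: from MW-8 toward MW-6, i.e. toward the south-east.

i ≈ 0.00230; groundwater flows toward the south-east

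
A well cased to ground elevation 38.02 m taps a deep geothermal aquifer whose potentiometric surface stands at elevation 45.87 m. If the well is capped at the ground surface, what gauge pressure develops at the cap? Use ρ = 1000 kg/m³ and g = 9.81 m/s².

Head above the cap: Δh = 45.87 − 38.02 = 7.85 m.
P = ρgΔh = 1000 × 9.81 × 7.85 = 77008 Pa ≈ 77.0 kPa.

P ≈ 77.0 kPa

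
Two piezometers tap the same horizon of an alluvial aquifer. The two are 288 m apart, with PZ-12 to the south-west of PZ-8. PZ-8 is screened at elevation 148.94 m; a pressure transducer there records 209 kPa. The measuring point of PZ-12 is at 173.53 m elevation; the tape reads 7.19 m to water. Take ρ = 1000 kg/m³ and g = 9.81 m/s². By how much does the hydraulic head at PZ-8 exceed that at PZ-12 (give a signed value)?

Δh ≈ 3.90 m

Pressure head at PZ-8: ψ = P/(ρg) = 209×1000 / (1000 × 9.81) = 21.30 m.
Total head at PZ-8: h = z + ψ = 148.94 + 21.30 = 170.24 m.
Total head at PZ-12: h = 173.53 − 7.19 = 166.34 m.
Head difference: h(PZ-8) − h(PZ-12) = 170.24 − 166.34 = 3.90 m.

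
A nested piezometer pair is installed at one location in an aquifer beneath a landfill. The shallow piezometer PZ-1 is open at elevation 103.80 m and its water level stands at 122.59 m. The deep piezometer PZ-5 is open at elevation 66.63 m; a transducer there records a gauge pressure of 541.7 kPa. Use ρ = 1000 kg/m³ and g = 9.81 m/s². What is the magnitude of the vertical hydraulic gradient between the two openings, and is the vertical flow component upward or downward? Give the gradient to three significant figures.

Total head at PZ-1: h = 122.59 m (water level in the standpipe).
Pressure head at PZ-5: ψ = P/(ρg) = 541.7×1000 / (1000 × 9.81) = 55.22 m.
Total head at PZ-5: h = z + ψ = 66.63 + 55.22 = 121.85 m.
Δh = h(PZ-1) − h(PZ-5) = 122.59 − 121.85 = 0.74 m.
Vertical separation Δz = 103.80 − 66.63 = 37.17 m.
|i_v| = |Δh| / Δz = 0.74 / 37.17 = 0.0199.
Head is higher in the shallow piezometer, so vertical flow is downward (recharge condition).

|i_v| ≈ 0.0199; vertical flow is downward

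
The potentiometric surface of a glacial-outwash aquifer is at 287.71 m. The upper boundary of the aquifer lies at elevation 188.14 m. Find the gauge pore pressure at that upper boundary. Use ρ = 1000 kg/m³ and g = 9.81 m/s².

P ≈ 977 kPa

Pressure head at the aquifer top: ψ = h − z = 287.71 − 188.14 = 99.57 m.
P = ρgψ = 1000 × 9.81 × 99.57 = 976782 Pa ≈ 977 kPa.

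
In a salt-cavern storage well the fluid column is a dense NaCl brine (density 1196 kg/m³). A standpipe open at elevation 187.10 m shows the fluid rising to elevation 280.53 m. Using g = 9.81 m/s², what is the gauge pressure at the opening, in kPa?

P ≈ 1100 kPa

Pressure head ψ = h − z = 280.53 − 187.10 = 93.43 m.
P = ρgψ = 1196 × 9.81 × 93.43 = 1096192 Pa ≈ 1100 kPa.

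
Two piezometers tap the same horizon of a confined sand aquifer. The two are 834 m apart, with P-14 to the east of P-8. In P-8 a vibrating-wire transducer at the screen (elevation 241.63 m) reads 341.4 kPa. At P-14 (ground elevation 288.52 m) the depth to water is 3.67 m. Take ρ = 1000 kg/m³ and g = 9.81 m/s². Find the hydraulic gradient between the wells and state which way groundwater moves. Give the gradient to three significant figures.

i ≈ 0.0101; groundwater flows toward the west

Pressure head at P-8: ψ = P/(ρg) = 341.4×1000 / (1000 × 9.81) = 34.80 m.
Total head at P-8: h = z + ψ = 241.63 + 34.80 = 276.43 m.
Total head at P-14: h = 288.52 − 3.67 = 284.85 m.
Head difference: h(P-8) − h(P-14) = 276.43 − 284.85 = -8.42 m.
Hydraulic gradient: i = |Δh| / L = 8.42 / 834 = 0.0101.
Flow is from higher to lower head: from P-14 toward P-8, i.e. toward the west.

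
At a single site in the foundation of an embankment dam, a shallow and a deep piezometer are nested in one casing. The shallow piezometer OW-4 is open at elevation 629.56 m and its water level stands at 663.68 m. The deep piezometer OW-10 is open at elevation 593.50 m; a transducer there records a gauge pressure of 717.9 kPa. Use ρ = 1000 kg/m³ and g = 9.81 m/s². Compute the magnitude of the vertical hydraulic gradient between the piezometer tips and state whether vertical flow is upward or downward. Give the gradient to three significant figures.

|i_v| ≈ 0.0832; vertical flow is upward

Total head at OW-4: h = 663.68 m (water level in the standpipe).
Pressure head at OW-10: ψ = P/(ρg) = 717.9×1000 / (1000 × 9.81) = 73.18 m.
Total head at OW-10: h = z + ψ = 593.50 + 73.18 = 666.68 m.
Δh = h(OW-4) − h(OW-10) = 663.68 − 666.68 = -3.00 m.
Vertical separation Δz = 629.56 − 593.50 = 36.06 m.
|i_v| = |Δh| / Δz = 3.00 / 36.06 = 0.0832.
Head is higher in the deep piezometer, so vertical flow is upward (discharge condition).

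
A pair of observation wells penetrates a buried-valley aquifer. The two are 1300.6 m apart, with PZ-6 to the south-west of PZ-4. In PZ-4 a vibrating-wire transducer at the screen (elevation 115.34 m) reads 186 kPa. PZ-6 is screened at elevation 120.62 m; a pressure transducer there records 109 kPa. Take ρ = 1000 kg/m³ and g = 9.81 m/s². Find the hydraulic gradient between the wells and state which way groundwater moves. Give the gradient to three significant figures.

Pressure head at PZ-4: ψ = P/(ρg) = 186×1000 / (1000 × 9.81) = 18.96 m.
Total head at PZ-4: h = z + ψ = 115.34 + 18.96 = 134.30 m.
Pressure head at PZ-6: ψ = P/(ρg) = 109×1000 / (1000 × 9.81) = 11.11 m.
Total head at PZ-6: h = z + ψ = 120.62 + 11.11 = 131.73 m.
Head difference: h(PZ-4) − h(PZ-6) = 134.30 − 131.73 = 2.57 m.
Hydraulic gradient: i = |Δh| / L = 2.57 / 1300.6 = 0.00198.
Flow is from higher to lower head: from PZ-4 toward PZ-6, i.e. toward the south-west.

i ≈ 0.00198; groundwater flows toward the south-west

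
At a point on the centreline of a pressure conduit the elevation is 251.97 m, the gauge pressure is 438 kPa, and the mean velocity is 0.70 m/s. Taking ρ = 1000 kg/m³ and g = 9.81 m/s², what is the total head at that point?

h ≈ 296.64 m

Pressure head ψ = P/(ρg) = 438×1000 / (1000 × 9.81) = 44.65 m.
Velocity head = v²/(2g) = 0.70² / (2 × 9.81) = 0.025 m.
h = z + ψ + v²/(2g) = 251.97 + 44.65 + 0.025 = 296.64 m.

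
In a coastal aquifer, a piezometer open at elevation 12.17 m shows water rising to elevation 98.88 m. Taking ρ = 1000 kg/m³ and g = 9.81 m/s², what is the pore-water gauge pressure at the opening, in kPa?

P ≈ 851 kPa

Pressure head ψ = h − z = 98.88 − 12.17 = 86.71 m.
P = ρgψ = 1000 × 9.81 × 86.71 = 850625 Pa ≈ 851 kPa.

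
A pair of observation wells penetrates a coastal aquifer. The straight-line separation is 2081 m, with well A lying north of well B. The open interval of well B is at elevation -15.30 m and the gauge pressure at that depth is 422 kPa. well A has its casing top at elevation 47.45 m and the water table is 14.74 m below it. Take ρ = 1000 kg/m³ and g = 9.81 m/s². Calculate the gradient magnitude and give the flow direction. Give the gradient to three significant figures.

i ≈ 0.00240; groundwater flows toward the south

Pressure head at well B: ψ = P/(ρg) = 422×1000 / (1000 × 9.81) = 43.02 m.
Total head at well B: h = z + ψ = -15.30 + 43.02 = 27.72 m.
Total head at well A: h = 47.45 − 14.74 = 32.71 m.
Head difference: h(well B) − h(well A) = 27.72 − 32.71 = -4.99 m.
Hydraulic gradient: i = |Δh| / L = 4.99 / 2081 = 0.00240.
Flow is from higher to lower head: from well A toward well B, i.e. toward the south.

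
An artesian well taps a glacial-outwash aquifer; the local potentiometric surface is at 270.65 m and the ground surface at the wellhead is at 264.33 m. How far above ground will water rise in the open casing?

≈ 6.32 m above ground

Water rises to the potentiometric surface, so the rise above ground = 270.65 − 264.33 = 6.32 m.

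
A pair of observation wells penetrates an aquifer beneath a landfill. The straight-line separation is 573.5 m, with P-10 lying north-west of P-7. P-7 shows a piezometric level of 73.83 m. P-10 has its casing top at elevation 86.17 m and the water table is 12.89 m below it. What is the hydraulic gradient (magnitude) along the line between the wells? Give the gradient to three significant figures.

Total head at P-7: h = 73.83 m (water level in the piezometer is the total head).
Total head at P-10: h = 86.17 − 12.89 = 73.28 m.
Head difference: h(P-7) − h(P-10) = 73.83 − 73.28 = 0.55 m.
Hydraulic gradient: i = |Δh| / L = 0.55 / 573.5 = 0.000959.

i ≈ 0.000959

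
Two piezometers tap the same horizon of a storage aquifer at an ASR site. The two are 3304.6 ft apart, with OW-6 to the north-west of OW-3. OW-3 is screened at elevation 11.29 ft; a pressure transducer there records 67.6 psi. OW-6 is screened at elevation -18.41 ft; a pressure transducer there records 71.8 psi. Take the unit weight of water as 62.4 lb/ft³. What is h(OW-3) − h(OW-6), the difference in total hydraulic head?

Δh ≈ 20.01 ft

Pressure head at OW-3: ψ = 144·P/γ = 144 × 67.6 / 62.4 = 156.00 ft.
Total head at OW-3: h = z + ψ = 11.29 + 156.00 = 167.29 ft.
Pressure head at OW-6: ψ = 144·P/γ = 144 × 71.8 / 62.4 = 165.69 ft.
Total head at OW-6: h = z + ψ = -18.41 + 165.69 = 147.28 ft.
Head difference: h(OW-3) − h(OW-6) = 167.29 − 147.28 = 20.01 ft.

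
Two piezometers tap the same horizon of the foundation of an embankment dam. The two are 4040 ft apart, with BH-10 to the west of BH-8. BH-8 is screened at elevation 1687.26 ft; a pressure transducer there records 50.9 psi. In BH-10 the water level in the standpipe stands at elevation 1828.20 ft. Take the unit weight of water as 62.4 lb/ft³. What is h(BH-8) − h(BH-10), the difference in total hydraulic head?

Pressure head at BH-8: ψ = 144·P/γ = 144 × 50.9 / 62.4 = 117.46 ft.
Total head at BH-8: h = z + ψ = 1687.26 + 117.46 = 1804.72 ft.
Total head at BH-10: h = 1828.20 ft (water level in the piezometer is the total head).
Head difference: h(BH-8) − h(BH-10) = 1804.72 − 1828.20 = -23.48 ft.

Δh ≈ -23.48 ft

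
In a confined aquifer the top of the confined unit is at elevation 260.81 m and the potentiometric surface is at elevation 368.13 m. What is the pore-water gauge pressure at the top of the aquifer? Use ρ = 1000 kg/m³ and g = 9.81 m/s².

Pressure head at the aquifer top: ψ = h − z = 368.13 − 260.81 = 107.32 m.
P = ρgψ = 1000 × 9.81 × 107.32 = 1052809 Pa ≈ 1050 kPa.

P ≈ 1050 kPa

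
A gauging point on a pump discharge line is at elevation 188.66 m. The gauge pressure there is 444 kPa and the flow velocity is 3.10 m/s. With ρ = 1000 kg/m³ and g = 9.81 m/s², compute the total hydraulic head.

Pressure head ψ = P/(ρg) = 444×1000 / (1000 × 9.81) = 45.26 m.
Velocity head = v²/(2g) = 3.10² / (2 × 9.81) = 0.490 m.
h = z + ψ + v²/(2g) = 188.66 + 45.26 + 0.490 = 234.41 m.

h ≈ 234.41 m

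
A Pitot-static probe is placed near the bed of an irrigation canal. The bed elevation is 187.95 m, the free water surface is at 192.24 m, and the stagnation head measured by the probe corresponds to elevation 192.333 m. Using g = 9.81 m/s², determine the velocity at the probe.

v ≈ 1.35 m/s

Near the bed, under hydrostatic conditions, the piezometric head (z + ψ) equals the free-surface elevation, 192.24 m.
Velocity head = total − piezometric = 192.333 − 192.24 = 0.093 m.
v = √(2g·h_v) = √(2 × 9.81 × 0.093) = 1.35 m/s.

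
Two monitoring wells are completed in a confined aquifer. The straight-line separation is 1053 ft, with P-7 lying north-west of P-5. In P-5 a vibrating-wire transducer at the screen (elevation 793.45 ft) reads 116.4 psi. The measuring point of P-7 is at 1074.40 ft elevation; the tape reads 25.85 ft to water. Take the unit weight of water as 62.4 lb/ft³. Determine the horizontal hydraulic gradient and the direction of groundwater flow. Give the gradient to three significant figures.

i ≈ 0.0128; groundwater flows toward the north-west

Pressure head at P-5: ψ = 144·P/γ = 144 × 116.4 / 62.4 = 268.62 ft.
Total head at P-5: h = z + ψ = 793.45 + 268.62 = 1062.07 ft.
Total head at P-7: h = 1074.40 − 25.85 = 1048.55 ft.
Head difference: h(P-5) − h(P-7) = 1062.07 − 1048.55 = 13.52 ft.
Hydraulic gradient: i = |Δh| / L = 13.52 / 1053 = 0.0128.
Flow is from higher to lower head: from P-5 toward P-7, i.e. toward the north-west.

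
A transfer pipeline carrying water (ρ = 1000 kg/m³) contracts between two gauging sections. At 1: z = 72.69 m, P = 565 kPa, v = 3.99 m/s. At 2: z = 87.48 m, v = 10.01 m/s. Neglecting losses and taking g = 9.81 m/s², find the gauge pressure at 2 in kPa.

P₂ ≈ 378 kPa

Pressure head at 1: ψ₁ = P₁/(ρg) = 565×1000 / (1000 × 9.81) = 57.59 m.
Velocity heads: v₁²/2g = 3.99²/19.62 = 0.811 m; v₂²/2g = 10.01²/19.62 = 5.107 m.
Total head H = z₁ + ψ₁ + v₁²/2g = 72.69 + 57.59 + 0.811 = 131.09 m.
ψ₂ = H − z₂ − v₂²/2g = 131.09 − 87.48 − 5.107 = 38.50 m.
P₂ = ρgψ₂ = 1000 × 9.81 × 38.50 ≈ 378 kPa.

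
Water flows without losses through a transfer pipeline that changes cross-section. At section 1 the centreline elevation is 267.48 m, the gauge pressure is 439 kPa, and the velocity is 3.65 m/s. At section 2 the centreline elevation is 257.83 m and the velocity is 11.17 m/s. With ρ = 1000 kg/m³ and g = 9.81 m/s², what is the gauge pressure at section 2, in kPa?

Pressure head at 1: ψ₁ = P₁/(ρg) = 439×1000 / (1000 × 9.81) = 44.75 m.
Velocity heads: v₁²/2g = 3.65²/19.62 = 0.679 m; v₂²/2g = 11.17²/19.62 = 6.359 m.
Total head H = z₁ + ψ₁ + v₁²/2g = 267.48 + 44.75 + 0.679 = 312.91 m.
ψ₂ = H − z₂ − v₂²/2g = 312.91 − 257.83 − 6.359 = 48.72 m.
P₂ = ρgψ₂ = 1000 × 9.81 × 48.72 ≈ 478 kPa.

P₂ ≈ 478 kPa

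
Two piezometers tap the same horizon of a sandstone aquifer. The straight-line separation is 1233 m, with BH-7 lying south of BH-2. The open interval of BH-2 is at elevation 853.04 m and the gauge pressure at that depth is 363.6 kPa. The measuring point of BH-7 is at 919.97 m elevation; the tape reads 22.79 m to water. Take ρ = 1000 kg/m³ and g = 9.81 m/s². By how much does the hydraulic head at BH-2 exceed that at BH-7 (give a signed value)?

Δh ≈ -7.08 m

Pressure head at BH-2: ψ = P/(ρg) = 363.6×1000 / (1000 × 9.81) = 37.06 m.
Total head at BH-2: h = z + ψ = 853.04 + 37.06 = 890.10 m.
Total head at BH-7: h = 919.97 − 22.79 = 897.18 m.
Head difference: h(BH-2) − h(BH-7) = 890.10 − 897.18 = -7.08 m.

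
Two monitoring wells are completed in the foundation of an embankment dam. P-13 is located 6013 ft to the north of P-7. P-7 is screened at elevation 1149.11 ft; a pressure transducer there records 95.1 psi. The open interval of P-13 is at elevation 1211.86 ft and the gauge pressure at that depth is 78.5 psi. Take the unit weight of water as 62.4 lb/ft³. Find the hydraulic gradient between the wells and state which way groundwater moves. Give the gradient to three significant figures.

i ≈ 0.00406; groundwater flows toward the south

Pressure head at P-7: ψ = 144·P/γ = 144 × 95.1 / 62.4 = 219.46 ft.
Total head at P-7: h = z + ψ = 1149.11 + 219.46 = 1368.57 ft.
Pressure head at P-13: ψ = 144·P/γ = 144 × 78.5 / 62.4 = 181.15 ft.
Total head at P-13: h = z + ψ = 1211.86 + 181.15 = 1393.01 ft.
Head difference: h(P-7) − h(P-13) = 1368.57 − 1393.01 = -24.44 ft.
Hydraulic gradient: i = |Δh| / L = 24.44 / 6013 = 0.00406.
Flow is from higher to lower head: from P-13 toward P-7, i.e. toward the south.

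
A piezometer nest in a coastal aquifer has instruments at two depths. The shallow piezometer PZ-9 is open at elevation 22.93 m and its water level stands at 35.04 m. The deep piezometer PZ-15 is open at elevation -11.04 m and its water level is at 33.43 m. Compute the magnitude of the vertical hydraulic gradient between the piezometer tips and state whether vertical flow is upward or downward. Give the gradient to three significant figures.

Total head at PZ-9: h = 35.04 m (water level in the standpipe).
Total head at PZ-15: h = 33.43 m.
Δh = h(PZ-9) − h(PZ-15) = 35.04 − 33.43 = 1.61 m.
Vertical separation Δz = 22.93 − (-11.04) = 33.97 m.
|i_v| = |Δh| / Δz = 1.61 / 33.97 = 0.0474.
Head is higher in the shallow piezometer, so vertical flow is downward (recharge condition).

|i_v| ≈ 0.0474; vertical flow is downward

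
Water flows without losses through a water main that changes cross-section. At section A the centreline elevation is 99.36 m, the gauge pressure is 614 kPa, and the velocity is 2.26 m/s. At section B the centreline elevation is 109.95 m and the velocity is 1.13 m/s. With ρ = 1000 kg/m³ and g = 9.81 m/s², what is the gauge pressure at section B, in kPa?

P₂ ≈ 512 kPa

Pressure head at A: ψ₁ = P₁/(ρg) = 614×1000 / (1000 × 9.81) = 62.59 m.
Velocity heads: v₁²/2g = 2.26²/19.62 = 0.260 m; v₂²/2g = 1.13²/19.62 = 0.065 m.
Total head H = z₁ + ψ₁ + v₁²/2g = 99.36 + 62.59 + 0.260 = 162.21 m.
ψ₂ = H − z₂ − v₂²/2g = 162.21 − 109.95 − 0.065 = 52.20 m.
P₂ = ρgψ₂ = 1000 × 9.81 × 52.20 ≈ 512 kPa.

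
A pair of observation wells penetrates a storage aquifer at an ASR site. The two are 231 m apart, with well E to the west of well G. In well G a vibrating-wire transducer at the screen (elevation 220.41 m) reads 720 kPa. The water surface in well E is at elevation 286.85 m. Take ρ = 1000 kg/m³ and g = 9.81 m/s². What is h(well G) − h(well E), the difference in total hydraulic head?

Pressure head at well G: ψ = P/(ρg) = 720×1000 / (1000 × 9.81) = 73.39 m.
Total head at well G: h = z + ψ = 220.41 + 73.39 = 293.80 m.
Total head at well E: h = 286.85 m (water level in the piezometer is the total head).
Head difference: h(well G) − h(well E) = 293.80 − 286.85 = 6.95 m.

Δh ≈ 6.95 m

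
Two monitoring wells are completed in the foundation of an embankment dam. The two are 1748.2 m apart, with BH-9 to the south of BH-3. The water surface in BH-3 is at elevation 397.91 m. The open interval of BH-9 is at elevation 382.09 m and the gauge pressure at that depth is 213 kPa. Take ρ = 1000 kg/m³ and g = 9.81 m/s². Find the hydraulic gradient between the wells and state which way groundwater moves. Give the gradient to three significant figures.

Total head at BH-3: h = 397.91 m (water level in the piezometer is the total head).
Pressure head at BH-9: ψ = P/(ρg) = 213×1000 / (1000 × 9.81) = 21.71 m.
Total head at BH-9: h = z + ψ = 382.09 + 21.71 = 403.80 m.
Head difference: h(BH-3) − h(BH-9) = 397.91 − 403.80 = -5.89 m.
Hydraulic gradient: i = |Δh| / L = 5.89 / 1748.2 = 0.00337.
Flow is from higher to lower head: from BH-9 toward BH-3, i.e. toward the north.

i ≈ 0.00337; groundwater flows toward the north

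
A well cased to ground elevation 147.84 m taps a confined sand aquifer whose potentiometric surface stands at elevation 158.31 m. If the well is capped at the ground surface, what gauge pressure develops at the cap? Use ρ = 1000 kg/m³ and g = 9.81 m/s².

P ≈ 103 kPa

Head above the cap: Δh = 158.31 − 147.84 = 10.47 m.
P = ρgΔh = 1000 × 9.81 × 10.47 = 102711 Pa ≈ 103 kPa.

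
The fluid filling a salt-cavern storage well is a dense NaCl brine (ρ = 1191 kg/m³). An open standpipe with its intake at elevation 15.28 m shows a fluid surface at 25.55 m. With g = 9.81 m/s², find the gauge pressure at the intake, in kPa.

Pressure head ψ = h − z = 25.55 − 15.28 = 10.27 m.
P = ρgψ = 1191 × 9.81 × 10.27 = 119992 Pa ≈ 120 kPa.

P ≈ 120 kPa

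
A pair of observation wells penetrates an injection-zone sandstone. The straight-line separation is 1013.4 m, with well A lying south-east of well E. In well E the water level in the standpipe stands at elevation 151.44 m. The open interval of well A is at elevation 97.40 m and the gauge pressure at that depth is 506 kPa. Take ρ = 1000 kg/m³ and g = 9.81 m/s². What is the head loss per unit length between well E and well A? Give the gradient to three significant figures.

Total head at well E: h = 151.44 m (water level in the piezometer is the total head).
Pressure head at well A: ψ = P/(ρg) = 506×1000 / (1000 × 9.81) = 51.58 m.
Total head at well A: h = z + ψ = 97.40 + 51.58 = 148.98 m.
Head difference: h(well E) − h(well A) = 151.44 − 148.98 = 2.46 m.
Hydraulic gradient: i = |Δh| / L = 2.46 / 1013.4 = 0.00243.

i ≈ 0.00243 m/m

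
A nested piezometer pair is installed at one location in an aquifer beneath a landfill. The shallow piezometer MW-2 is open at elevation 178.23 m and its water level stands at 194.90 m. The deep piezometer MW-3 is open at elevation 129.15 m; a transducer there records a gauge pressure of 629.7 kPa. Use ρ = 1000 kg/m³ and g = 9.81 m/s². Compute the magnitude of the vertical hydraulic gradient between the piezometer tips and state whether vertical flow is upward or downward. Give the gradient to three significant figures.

|i_v| ≈ 0.0318; vertical flow is downward

Total head at MW-2: h = 194.90 m (water level in the standpipe).
Pressure head at MW-3: ψ = P/(ρg) = 629.7×1000 / (1000 × 9.81) = 64.19 m.
Total head at MW-3: h = z + ψ = 129.15 + 64.19 = 193.34 m.
Δh = h(MW-2) − h(MW-3) = 194.90 − 193.34 = 1.56 m.
Vertical separation Δz = 178.23 − 129.15 = 49.08 m.
|i_v| = |Δh| / Δz = 1.56 / 49.08 = 0.0318.
Head is higher in the shallow piezometer, so vertical flow is downward (recharge condition).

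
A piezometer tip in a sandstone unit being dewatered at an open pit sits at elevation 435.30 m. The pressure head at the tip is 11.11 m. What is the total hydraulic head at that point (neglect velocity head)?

h ≈ 446.41 m

h = z + ψ = 435.30 + 11.11 = 446.41 m.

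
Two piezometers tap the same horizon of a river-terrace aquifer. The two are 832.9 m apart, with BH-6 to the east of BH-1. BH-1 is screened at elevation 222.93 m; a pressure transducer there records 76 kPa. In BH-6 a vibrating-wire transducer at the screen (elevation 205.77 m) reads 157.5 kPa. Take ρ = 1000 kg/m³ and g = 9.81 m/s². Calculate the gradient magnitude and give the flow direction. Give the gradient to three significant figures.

Pressure head at BH-1: ψ = P/(ρg) = 76×1000 / (1000 × 9.81) = 7.75 m.
Total head at BH-1: h = z + ψ = 222.93 + 7.75 = 230.68 m.
Pressure head at BH-6: ψ = P/(ρg) = 157.5×1000 / (1000 × 9.81) = 16.06 m.
Total head at BH-6: h = z + ψ = 205.77 + 16.06 = 221.83 m.
Head difference: h(BH-1) − h(BH-6) = 230.68 − 221.83 = 8.85 m.
Hydraulic gradient: i = |Δh| / L = 8.85 / 832.9 = 0.0106.
Flow is from higher to lower head: from BH-1 toward BH-6, i.e. toward the east.

i ≈ 0.0106; groundwater flows toward the east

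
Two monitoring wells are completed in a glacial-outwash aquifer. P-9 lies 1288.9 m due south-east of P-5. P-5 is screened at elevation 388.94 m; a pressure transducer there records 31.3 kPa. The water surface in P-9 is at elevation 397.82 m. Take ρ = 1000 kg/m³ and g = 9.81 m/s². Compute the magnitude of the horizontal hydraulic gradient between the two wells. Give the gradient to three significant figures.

i ≈ 0.00441

Pressure head at P-5: ψ = P/(ρg) = 31.3×1000 / (1000 × 9.81) = 3.19 m.
Total head at P-5: h = z + ψ = 388.94 + 3.19 = 392.13 m.
Total head at P-9: h = 397.82 m (water level in the piezometer is the total head).
Head difference: h(P-5) − h(P-9) = 392.13 − 397.82 = -5.69 m.
Hydraulic gradient: i = |Δh| / L = 5.69 / 1288.9 = 0.00441.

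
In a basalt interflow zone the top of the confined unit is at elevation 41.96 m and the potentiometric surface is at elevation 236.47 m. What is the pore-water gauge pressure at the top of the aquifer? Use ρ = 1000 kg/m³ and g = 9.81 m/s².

P ≈ 1910 kPa

Pressure head at the aquifer top: ψ = h − z = 236.47 − 41.96 = 194.51 m.
P = ρgψ = 1000 × 9.81 × 194.51 = 1908143 Pa ≈ 1910 kPa.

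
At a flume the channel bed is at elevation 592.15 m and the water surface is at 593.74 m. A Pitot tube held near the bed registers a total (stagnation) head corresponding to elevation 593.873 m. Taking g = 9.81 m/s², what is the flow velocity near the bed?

Near the bed, under hydrostatic conditions, the piezometric head (z + ψ) equals the free-surface elevation, 593.74 m.
Velocity head = total − piezometric = 593.873 − 593.74 = 0.133 m.
v = √(2g·h_v) = √(2 × 9.81 × 0.133) = 1.62 m/s.

v ≈ 1.62 m/s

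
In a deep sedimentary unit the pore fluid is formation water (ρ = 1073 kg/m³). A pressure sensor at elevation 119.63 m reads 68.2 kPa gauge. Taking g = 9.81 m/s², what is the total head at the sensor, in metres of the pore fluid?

ψ = P/(ρg) = 68.2×1000 / (1073 × 9.81) = 6.48 m.
h = z + ψ = 119.63 + 6.48 = 126.11 m.

h ≈ 126.11 m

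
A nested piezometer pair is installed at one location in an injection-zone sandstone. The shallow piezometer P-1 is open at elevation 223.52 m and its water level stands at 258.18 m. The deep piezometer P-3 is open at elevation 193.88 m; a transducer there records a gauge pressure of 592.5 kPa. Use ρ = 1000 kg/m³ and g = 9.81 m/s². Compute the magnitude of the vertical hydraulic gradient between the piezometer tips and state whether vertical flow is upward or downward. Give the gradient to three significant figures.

Total head at P-1: h = 258.18 m (water level in the standpipe).
Pressure head at P-3: ψ = P/(ρg) = 592.5×1000 / (1000 × 9.81) = 60.40 m.
Total head at P-3: h = z + ψ = 193.88 + 60.40 = 254.28 m.
Δh = h(P-1) − h(P-3) = 258.18 − 254.28 = 3.90 m.
Vertical separation Δz = 223.52 − 193.88 = 29.64 m.
|i_v| = |Δh| / Δz = 3.90 / 29.64 = 0.132.
Head is higher in the shallow piezometer, so vertical flow is downward (recharge condition).

|i_v| ≈ 0.132; vertical flow is downward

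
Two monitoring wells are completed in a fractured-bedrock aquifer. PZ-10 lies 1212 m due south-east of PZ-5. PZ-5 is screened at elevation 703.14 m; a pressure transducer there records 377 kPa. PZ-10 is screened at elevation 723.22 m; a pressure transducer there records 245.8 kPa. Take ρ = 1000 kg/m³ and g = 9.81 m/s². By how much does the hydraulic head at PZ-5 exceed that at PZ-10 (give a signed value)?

Δh ≈ -6.71 m

Pressure head at PZ-5: ψ = P/(ρg) = 377×1000 / (1000 × 9.81) = 38.43 m.
Total head at PZ-5: h = z + ψ = 703.14 + 38.43 = 741.57 m.
Pressure head at PZ-10: ψ = P/(ρg) = 245.8×1000 / (1000 × 9.81) = 25.06 m.
Total head at PZ-10: h = z + ψ = 723.22 + 25.06 = 748.28 m.
Head difference: h(PZ-5) − h(PZ-10) = 741.57 − 748.28 = -6.71 m.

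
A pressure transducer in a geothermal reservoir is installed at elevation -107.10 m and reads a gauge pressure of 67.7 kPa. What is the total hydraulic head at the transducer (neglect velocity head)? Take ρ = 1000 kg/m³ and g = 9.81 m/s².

ψ = P/(ρg) = 67.7×1000 / (1000 × 9.81) = 6.90 m.
h = z + ψ = -107.10 + 6.90 = -100.20 m.

h ≈ -100.20 m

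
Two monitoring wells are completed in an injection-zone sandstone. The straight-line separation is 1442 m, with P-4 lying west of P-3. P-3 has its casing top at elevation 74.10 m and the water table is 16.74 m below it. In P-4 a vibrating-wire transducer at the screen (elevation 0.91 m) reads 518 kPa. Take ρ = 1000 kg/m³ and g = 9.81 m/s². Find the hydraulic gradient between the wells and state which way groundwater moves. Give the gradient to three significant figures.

i ≈ 0.00253; groundwater flows toward the west

Total head at P-3: h = 74.10 − 16.74 = 57.36 m.
Pressure head at P-4: ψ = P/(ρg) = 518×1000 / (1000 × 9.81) = 52.80 m.
Total head at P-4: h = z + ψ = 0.91 + 52.80 = 53.71 m.
Head difference: h(P-3) − h(P-4) = 57.36 − 53.71 = 3.65 m.
Hydraulic gradient: i = |Δh| / L = 3.65 / 1442 = 0.00253.
Flow is from higher to lower head: from P-3 toward P-4, i.e. toward the west.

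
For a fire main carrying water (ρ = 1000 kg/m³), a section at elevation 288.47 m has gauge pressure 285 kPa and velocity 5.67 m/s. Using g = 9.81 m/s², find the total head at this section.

Pressure head ψ = P/(ρg) = 285×1000 / (1000 × 9.81) = 29.05 m.
Velocity head = v²/(2g) = 5.67² / (2 × 9.81) = 1.639 m.
h = z + ψ + v²/(2g) = 288.47 + 29.05 + 1.639 = 319.16 m.

h ≈ 319.16 m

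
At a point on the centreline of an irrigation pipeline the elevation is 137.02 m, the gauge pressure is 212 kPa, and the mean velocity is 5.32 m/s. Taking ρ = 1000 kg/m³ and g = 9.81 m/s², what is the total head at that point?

Pressure head ψ = P/(ρg) = 212×1000 / (1000 × 9.81) = 21.61 m.
Velocity head = v²/(2g) = 5.32² / (2 × 9.81) = 1.443 m.
h = z + ψ + v²/(2g) = 137.02 + 21.61 + 1.443 = 160.07 m.

h ≈ 160.07 m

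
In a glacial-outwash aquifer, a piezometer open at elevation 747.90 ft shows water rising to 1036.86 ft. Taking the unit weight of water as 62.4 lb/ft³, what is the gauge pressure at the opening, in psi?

P ≈ 125 psi

Pressure head ψ = h − z = 1036.86 − 747.90 = 288.96 ft.
P = γ·ψ / 144 = 62.4 × 288.96 / 144 = 125 psi.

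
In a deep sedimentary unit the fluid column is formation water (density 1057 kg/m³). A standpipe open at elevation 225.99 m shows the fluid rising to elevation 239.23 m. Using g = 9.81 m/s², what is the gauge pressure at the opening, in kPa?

P ≈ 137 kPa

Pressure head ψ = h − z = 239.23 − 225.99 = 13.24 m.
P = ρgψ = 1057 × 9.81 × 13.24 = 137288 Pa ≈ 137 kPa.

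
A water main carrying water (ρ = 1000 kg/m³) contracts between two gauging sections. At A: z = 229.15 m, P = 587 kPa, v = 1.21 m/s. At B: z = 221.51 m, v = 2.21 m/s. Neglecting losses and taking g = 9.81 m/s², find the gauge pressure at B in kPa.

Pressure head at A: ψ₁ = P₁/(ρg) = 587×1000 / (1000 × 9.81) = 59.84 m.
Velocity heads: v₁²/2g = 1.21²/19.62 = 0.075 m; v₂²/2g = 2.21²/19.62 = 0.249 m.
Total head H = z₁ + ψ₁ + v₁²/2g = 229.15 + 59.84 + 0.075 = 289.06 m.
ψ₂ = H − z₂ − v₂²/2g = 289.06 − 221.51 − 0.249 = 67.30 m.
P₂ = ρgψ₂ = 1000 × 9.81 × 67.30 ≈ 660 kPa.

P₂ ≈ 660 kPa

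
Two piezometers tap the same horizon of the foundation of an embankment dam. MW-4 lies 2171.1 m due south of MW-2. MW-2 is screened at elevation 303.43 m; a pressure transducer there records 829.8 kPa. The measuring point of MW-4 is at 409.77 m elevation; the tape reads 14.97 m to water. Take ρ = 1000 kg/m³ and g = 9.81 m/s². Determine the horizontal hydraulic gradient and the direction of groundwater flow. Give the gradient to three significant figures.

i ≈ 0.00312; groundwater flows toward the north

Pressure head at MW-2: ψ = P/(ρg) = 829.8×1000 / (1000 × 9.81) = 84.59 m.
Total head at MW-2: h = z + ψ = 303.43 + 84.59 = 388.02 m.
Total head at MW-4: h = 409.77 − 14.97 = 394.80 m.
Head difference: h(MW-2) − h(MW-4) = 388.02 − 394.80 = -6.78 m.
Hydraulic gradient: i = |Δh| / L = 6.78 / 2171.1 = 0.00312.
Flow is from higher to lower head: from MW-4 toward MW-2, i.e. toward the north.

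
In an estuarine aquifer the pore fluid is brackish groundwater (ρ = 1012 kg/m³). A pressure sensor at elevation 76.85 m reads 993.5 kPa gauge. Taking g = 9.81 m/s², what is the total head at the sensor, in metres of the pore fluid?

ψ = P/(ρg) = 993.5×1000 / (1012 × 9.81) = 100.07 m.
h = z + ψ = 76.85 + 100.07 = 176.92 m.

h ≈ 176.92 m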